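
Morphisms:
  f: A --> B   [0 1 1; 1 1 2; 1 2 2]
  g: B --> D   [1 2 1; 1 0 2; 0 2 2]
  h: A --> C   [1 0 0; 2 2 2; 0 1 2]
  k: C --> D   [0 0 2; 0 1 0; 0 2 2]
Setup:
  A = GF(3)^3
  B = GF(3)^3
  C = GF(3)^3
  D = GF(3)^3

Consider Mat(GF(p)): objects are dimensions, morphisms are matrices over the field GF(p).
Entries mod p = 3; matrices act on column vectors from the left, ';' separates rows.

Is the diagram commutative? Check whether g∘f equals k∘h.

Path 1 = f;g:
  e0=(1,0,0) f-->(0,1,1) g-->(0,2,1)
  e1=(0,1,0) f-->(1,1,2) g-->(2,2,0)
  e2=(0,0,1) f-->(1,2,2) g-->(1,2,2)
  result₁ = [0 2 1; 2 2 2; 1 0 2]
Path 2 = h;k:
  e0=(1,0,0) h-->(1,2,0) k-->(0,2,1)
  e1=(0,1,0) h-->(0,2,1) k-->(2,2,0)
  e2=(0,0,1) h-->(0,2,2) k-->(1,2,2)
  result₂ = [0 2 1; 2 2 2; 1 0 2]
Equal? same morphism ✓

Answer: COMMUTES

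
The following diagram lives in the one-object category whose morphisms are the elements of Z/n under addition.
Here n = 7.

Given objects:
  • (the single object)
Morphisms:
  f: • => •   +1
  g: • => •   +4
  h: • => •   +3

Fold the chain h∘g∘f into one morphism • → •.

Answer: +1

Trace:
  0 +1≡1 +4≡5 +3≡1  (mod 7)
⟦path⟧: +1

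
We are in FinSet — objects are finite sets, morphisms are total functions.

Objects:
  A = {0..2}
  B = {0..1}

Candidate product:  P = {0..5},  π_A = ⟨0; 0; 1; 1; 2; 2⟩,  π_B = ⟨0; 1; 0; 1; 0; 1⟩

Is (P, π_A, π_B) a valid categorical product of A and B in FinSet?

|A|·|B| = 3·2 = 6;  |P| = 6
Check the pairing map k ↦ (π_A(k), π_B(k)):
  0 ↦ (0,0)
  1 ↦ (0,1)
  2 ↦ (1,0)
  3 ↦ (1,1)
  4 ↦ (2,0)
  5 ↦ (2,1)
distinct pairs in image: 6 / 6 needed
  → bijection onto A×B; projections well-typed.

Answer: VALID PRODUCT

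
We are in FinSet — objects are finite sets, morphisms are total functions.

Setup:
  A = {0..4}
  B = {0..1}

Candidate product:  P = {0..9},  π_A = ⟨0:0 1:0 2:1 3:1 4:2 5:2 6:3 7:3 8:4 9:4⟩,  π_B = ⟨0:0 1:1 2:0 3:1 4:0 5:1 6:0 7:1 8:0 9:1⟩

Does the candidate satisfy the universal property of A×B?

|A|·|B| = 5·2 = 10;  |P| = 10
Check the pairing map k ↦ (π_A(k), π_B(k)):
  0 : (0,0)
  1 : (0,1)
  2 : (1,0)
  3 : (1,1)
  4 : (2,0)
  5 : (2,1)
  6 : (3,0)
  7 : (3,1)
  8 : (4,0)
  9 : (4,1)
distinct pairs in image: 10 / 10 needed
  → bijection onto A×B; projections well-typed.

Answer: VALID PRODUCT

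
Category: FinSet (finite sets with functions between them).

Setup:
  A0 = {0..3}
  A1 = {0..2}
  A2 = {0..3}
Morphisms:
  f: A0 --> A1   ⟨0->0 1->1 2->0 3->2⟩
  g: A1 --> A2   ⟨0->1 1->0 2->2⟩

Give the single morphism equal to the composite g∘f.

Answer: ⟨0->1 1->0 2->1 3->2⟩

Trace:
  0 f-->0 g-->1
  1 f-->1 g-->0
  2 f-->0 g-->1
  3 f-->2 g-->2
composite: ⟨0->1 1->0 2->1 3->2⟩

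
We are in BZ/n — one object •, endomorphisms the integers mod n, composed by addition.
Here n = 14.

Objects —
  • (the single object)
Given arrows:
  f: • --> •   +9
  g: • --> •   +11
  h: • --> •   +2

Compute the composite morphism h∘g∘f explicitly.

Answer: +8

Work:
  0 +9≡9 +11≡6 +2≡8  (mod 14)
result: +8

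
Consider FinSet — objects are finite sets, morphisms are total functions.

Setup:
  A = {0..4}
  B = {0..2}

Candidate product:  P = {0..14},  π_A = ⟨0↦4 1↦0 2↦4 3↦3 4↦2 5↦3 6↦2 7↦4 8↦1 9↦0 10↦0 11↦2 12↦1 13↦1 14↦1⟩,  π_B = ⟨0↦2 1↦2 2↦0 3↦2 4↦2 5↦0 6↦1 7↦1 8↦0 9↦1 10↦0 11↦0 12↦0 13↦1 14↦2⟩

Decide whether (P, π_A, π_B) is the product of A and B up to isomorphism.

Answer: NOT A VALID PRODUCT — duplicate pair at indices 12,8

Trace:
|A|·|B| = 5·3 = 15;  |P| = 15
Check the pairing map k ↦ (π_A(k), π_B(k)):
  0 ↦ (4,2)
  1 ↦ (0,2)
  2 ↦ (4,0)
  3 ↦ (3,2)
  4 ↦ (2,2)
  5 ↦ (3,0)
  6 ↦ (2,1)
  7 ↦ (4,1)
  8 ↦ (1,0)
  9 ↦ (0,1)
  10 ↦ (0,0)
  11 ↦ (2,0)
  12 ↦ (1,0)  ✗ repeats pair of k=8
  13 ↦ (1,1)
  14 ↦ (1,2)
distinct pairs in image: 14 / 15 needed
  → (1,0) hit at k=8 and k=12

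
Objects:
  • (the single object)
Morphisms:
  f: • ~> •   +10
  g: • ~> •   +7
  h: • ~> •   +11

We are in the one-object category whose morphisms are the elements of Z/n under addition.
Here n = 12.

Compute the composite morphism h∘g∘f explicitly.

  0 +10≡10 +7≡5 +11≡4  (mod 12)
composite: +4

Answer: +4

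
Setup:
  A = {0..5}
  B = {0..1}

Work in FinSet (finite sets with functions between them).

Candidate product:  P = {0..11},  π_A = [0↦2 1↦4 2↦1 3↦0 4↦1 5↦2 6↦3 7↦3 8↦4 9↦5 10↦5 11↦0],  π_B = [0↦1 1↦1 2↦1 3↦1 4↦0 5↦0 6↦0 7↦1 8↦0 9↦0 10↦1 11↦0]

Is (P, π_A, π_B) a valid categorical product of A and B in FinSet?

|A|·|B| = 6·2 = 12;  |P| = 12
Check the pairing map k ↦ (π_A(k), π_B(k)):
  0 ↦ (2,1)
  1 ↦ (4,1)
  2 ↦ (1,1)
  3 ↦ (0,1)
  4 ↦ (1,0)
  5 ↦ (2,0)
  6 ↦ (3,0)
  7 ↦ (3,1)
  8 ↦ (4,0)
  9 ↦ (5,0)
  10 ↦ (5,1)
  11 ↦ (0,0)
distinct pairs in image: 12 / 12 needed
  → bijection onto A×B; projections well-typed.

Answer: VALID PRODUCT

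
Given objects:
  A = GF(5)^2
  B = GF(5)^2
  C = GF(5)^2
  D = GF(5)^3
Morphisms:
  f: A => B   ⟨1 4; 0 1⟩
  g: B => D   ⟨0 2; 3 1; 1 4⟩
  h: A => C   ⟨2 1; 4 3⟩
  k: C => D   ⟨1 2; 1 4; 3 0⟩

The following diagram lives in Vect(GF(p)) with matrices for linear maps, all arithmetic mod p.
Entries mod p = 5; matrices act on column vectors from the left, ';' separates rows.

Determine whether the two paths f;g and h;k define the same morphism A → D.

Answer: COMMUTES

Trace:
1) trace f;g:
  e0=(1,0) f=>(1,0) g=>(0,3,1)
  e1=(0,1) f=>(4,1) g=>(2,3,3)
  ⟦path⟧₁ = ⟨0 2; 3 3; 1 3⟩
2) trace h;k:
  e0=(1,0) h=>(2,4) k=>(0,3,1)
  e1=(0,1) h=>(1,3) k=>(2,3,3)
  ⟦path⟧₂ = ⟨0 2; 3 3; 1 3⟩
Equal? YES — commutes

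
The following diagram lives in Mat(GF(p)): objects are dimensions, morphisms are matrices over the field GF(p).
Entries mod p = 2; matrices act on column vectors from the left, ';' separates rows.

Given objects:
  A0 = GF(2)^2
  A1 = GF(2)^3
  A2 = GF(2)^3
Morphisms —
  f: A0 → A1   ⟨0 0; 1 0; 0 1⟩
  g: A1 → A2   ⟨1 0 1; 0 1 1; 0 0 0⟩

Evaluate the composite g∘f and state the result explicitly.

Answer: ⟨0 1; 1 1; 0 0⟩

Derivation:
  e0=[1,0] f→[0,1,0] g→[0,1,0]
  e1=[0,1] f→[0,0,1] g→[1,1,0]
⟦path⟧: ⟨0 1; 1 1; 0 0⟩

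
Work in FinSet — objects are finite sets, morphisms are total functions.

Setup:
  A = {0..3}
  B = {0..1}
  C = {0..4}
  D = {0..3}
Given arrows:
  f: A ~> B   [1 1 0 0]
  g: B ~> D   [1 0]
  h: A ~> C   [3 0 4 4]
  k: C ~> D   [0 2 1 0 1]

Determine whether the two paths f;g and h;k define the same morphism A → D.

Along f;g (path 1):
  0 f~>1 g~>0
  1 f~>1 g~>0
  2 f~>0 g~>1
  3 f~>0 g~>1
  ⟦path⟧₁ = [0 0 1 1]
Along h;k (path 2):
  0 h~>3 k~>0
  1 h~>0 k~>0
  2 h~>4 k~>1
  3 h~>4 k~>1
  ⟦path⟧₂ = [0 0 1 1]
Equal? YES — commutes

Answer: COMMUTES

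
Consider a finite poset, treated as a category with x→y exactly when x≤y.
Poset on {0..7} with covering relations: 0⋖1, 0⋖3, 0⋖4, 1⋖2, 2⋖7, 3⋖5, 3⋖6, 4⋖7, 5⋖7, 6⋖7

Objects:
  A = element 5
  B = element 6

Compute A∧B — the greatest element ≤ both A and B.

Common predecessors of 5,6: {0,3}
  0 ⊑ 3
  3 ⊑ 3
glb = 3

Answer: A∧B = 3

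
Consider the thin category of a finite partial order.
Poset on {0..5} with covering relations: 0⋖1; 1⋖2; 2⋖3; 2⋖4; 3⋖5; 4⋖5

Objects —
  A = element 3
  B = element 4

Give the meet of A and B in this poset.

Answer: A∧B = 2

Trace:
Common predecessors of 3,4: {0,1,2}
  0 <= 2
  1 <= 2
  2 <= 2
glb = 2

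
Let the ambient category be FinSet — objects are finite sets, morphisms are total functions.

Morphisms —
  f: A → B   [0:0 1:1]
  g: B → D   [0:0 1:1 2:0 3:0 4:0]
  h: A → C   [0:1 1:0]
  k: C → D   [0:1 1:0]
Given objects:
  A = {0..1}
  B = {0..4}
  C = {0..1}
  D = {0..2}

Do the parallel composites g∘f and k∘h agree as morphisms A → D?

Answer: COMMUTES

Work:
1) trace f;g:
  0 f→0 g→0
  1 f→1 g→1
  composite₁ = [0:0 1:1]
2) trace h;k:
  0 h→1 k→0
  1 h→0 k→1
  composite₂ = [0:0 1:1]
Equal? same morphism ✓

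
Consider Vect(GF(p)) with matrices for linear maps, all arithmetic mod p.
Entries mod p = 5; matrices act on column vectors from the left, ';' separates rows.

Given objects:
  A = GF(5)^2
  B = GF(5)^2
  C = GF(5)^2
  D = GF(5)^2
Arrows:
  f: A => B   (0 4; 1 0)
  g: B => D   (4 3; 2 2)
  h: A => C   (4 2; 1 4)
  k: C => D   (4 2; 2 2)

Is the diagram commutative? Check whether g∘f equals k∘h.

Answer: DOES NOT COMMUTE

Derivation:
Along f;g (path 1):
  e0=(1,0) f=>(0,1) g=>(3,2)
  e1=(0,1) f=>(4,0) g=>(1,3)
  result₁ = (3 1; 2 3)
Along h;k (path 2):
  e0=(1,0) h=>(4,1) k=>(3,0)
  e1=(0,1) h=>(2,4) k=>(1,2)
  result₂ = (3 1; 0 2)
Equal? NO — does not commute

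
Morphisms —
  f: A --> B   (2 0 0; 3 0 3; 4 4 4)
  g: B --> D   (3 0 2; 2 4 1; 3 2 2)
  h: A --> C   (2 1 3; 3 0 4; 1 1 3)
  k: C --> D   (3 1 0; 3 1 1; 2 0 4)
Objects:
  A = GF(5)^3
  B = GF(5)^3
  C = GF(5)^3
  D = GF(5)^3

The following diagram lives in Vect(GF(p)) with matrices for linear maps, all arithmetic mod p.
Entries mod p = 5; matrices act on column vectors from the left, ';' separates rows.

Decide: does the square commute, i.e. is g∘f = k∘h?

Answer: DOES NOT COMMUTE

Work:
Path 1 = f;g:
  e0=⟨1,0,0⟩ f-->⟨2,3,4⟩ g-->⟨4,0,0⟩
  e1=⟨0,1,0⟩ f-->⟨0,0,4⟩ g-->⟨3,4,3⟩
  e2=⟨0,0,1⟩ f-->⟨0,3,4⟩ g-->⟨3,1,4⟩
  composite₁ = (4 3 3; 0 4 1; 0 3 4)
Path 2 = h;k:
  e0=⟨1,0,0⟩ h-->⟨2,3,1⟩ k-->⟨4,0,3⟩
  e1=⟨0,1,0⟩ h-->⟨1,0,1⟩ k-->⟨3,4,1⟩
  e2=⟨0,0,1⟩ h-->⟨3,4,3⟩ k-->⟨3,1,3⟩
  composite₂ = (4 3 3; 0 4 1; 3 1 3)
Equal? differ; not commutative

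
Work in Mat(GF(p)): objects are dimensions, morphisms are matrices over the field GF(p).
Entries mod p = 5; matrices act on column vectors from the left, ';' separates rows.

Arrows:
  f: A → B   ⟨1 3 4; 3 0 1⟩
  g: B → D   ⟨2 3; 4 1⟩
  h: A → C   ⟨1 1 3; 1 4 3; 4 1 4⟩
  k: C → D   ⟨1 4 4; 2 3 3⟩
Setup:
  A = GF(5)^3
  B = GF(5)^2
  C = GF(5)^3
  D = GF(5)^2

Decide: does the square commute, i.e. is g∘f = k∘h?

Path 1 = f;g:
  e0=⟨1,0,0⟩ f→⟨1,3⟩ g→⟨1,2⟩
  e1=⟨0,1,0⟩ f→⟨3,0⟩ g→⟨1,2⟩
  e2=⟨0,0,1⟩ f→⟨4,1⟩ g→⟨1,2⟩
  composite₁ = ⟨1 1 1; 2 2 2⟩
Path 2 = h;k:
  e0=⟨1,0,0⟩ h→⟨1,1,4⟩ k→⟨1,2⟩
  e1=⟨0,1,0⟩ h→⟨1,4,1⟩ k→⟨1,2⟩
  e2=⟨0,0,1⟩ h→⟨3,3,4⟩ k→⟨1,2⟩
  composite₂ = ⟨1 1 1; 2 2 2⟩
Equal? YES — commutes

Answer: COMMUTES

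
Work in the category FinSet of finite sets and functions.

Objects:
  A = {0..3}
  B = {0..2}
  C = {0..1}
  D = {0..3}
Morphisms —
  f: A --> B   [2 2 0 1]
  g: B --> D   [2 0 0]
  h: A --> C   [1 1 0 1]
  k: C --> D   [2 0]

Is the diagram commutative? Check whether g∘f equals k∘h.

Path 1 = f;g:
  0 f-->2 g-->0
  1 f-->2 g-->0
  2 f-->0 g-->2
  3 f-->1 g-->0
  composite₁ = [0 0 2 0]
Path 2 = h;k:
  0 h-->1 k-->0
  1 h-->1 k-->0
  2 h-->0 k-->2
  3 h-->1 k-->0
  composite₂ = [0 0 2 0]
Equal? equal; square commutes

Answer: COMMUTES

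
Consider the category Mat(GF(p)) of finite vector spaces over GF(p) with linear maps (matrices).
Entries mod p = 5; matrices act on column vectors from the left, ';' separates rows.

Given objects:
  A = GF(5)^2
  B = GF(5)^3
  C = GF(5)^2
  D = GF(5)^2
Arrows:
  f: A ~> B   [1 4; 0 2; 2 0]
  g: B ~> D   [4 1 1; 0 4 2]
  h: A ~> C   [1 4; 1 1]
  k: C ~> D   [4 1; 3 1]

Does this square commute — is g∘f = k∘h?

Answer: DOES NOT COMMUTE

Trace:
1) trace f;g:
  e0=(1,0) f~>(1,0,2) g~>(1,4)
  e1=(0,1) f~>(4,2,0) g~>(3,3)
  composite₁ = [1 3; 4 3]
2) trace h;k:
  e0=(1,0) h~>(1,1) k~>(0,4)
  e1=(0,1) h~>(4,1) k~>(2,3)
  composite₂ = [0 2; 4 3]
Equal? NO — does not commute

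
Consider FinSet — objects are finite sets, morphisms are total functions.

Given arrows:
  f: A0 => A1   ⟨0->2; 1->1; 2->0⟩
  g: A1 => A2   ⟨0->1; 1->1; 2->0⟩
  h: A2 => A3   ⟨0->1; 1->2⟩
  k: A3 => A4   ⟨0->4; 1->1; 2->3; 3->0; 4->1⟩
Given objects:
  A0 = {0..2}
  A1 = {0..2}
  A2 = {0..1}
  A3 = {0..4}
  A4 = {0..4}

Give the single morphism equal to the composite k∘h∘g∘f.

Answer: ⟨0->1; 1->3; 2->3⟩

Derivation:
  0 f=>2 g=>0 h=>1 k=>1
  1 f=>1 g=>1 h=>2 k=>3
  2 f=>0 g=>1 h=>2 k=>3
composite: ⟨0->1; 1->3; 2->3⟩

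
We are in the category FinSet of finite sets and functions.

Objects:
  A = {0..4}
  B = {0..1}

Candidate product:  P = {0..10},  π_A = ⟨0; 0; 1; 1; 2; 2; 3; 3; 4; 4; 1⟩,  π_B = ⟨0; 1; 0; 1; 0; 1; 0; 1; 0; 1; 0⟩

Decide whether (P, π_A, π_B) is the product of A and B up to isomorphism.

|A|·|B| = 5·2 = 10;  |P| = 11
  → cardinalities differ; no bijection possible.

Answer: NOT A VALID PRODUCT — |P|=11 ≠ |A|·|B|=10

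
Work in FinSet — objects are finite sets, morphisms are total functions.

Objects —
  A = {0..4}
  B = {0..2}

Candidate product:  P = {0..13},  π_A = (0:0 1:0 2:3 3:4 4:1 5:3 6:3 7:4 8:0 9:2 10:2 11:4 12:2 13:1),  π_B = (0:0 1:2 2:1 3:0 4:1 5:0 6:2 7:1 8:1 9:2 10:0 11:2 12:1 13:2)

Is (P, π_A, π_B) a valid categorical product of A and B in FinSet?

|A|·|B| = 5·3 = 15;  |P| = 14
  → cardinalities differ; no bijection possible.

Answer: NOT A VALID PRODUCT — |P|=14 ≠ |A|·|B|=15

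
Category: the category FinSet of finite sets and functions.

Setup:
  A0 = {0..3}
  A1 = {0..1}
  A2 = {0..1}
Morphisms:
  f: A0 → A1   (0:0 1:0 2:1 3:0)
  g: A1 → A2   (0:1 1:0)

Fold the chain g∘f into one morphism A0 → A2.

Answer: (0:1 1:1 2:0 3:1)

Trace:
  0 f→0 g→1
  1 f→0 g→1
  2 f→1 g→0
  3 f→0 g→1
⟦path⟧: (0:1 1:1 2:0 3:1)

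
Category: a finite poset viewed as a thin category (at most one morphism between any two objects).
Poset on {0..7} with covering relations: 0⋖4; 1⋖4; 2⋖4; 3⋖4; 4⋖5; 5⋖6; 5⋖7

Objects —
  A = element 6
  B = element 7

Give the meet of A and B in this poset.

Answer: A∧B = 5

Work:
Common predecessors of 6,7: {0,1,2,3,4,5}
  0 ⊑ 5
  1 ⊑ 5
  2 ⊑ 5
  3 ⊑ 5
  4 ⊑ 5
  5 ⊑ 5
glb = 5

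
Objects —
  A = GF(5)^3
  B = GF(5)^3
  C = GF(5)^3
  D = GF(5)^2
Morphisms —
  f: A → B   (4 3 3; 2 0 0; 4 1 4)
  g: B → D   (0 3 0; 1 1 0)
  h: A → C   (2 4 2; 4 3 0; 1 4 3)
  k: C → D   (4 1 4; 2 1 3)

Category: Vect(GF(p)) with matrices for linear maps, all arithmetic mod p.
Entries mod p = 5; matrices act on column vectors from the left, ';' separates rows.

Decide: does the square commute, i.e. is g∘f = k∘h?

Answer: COMMUTES

Derivation:
1) trace f;g:
  e0=(1,0,0) f→(4,2,4) g→(1,1)
  e1=(0,1,0) f→(3,0,1) g→(0,3)
  e2=(0,0,1) f→(3,0,4) g→(0,3)
  result₁ = (1 0 0; 1 3 3)
2) trace h;k:
  e0=(1,0,0) h→(2,4,1) k→(1,1)
  e1=(0,1,0) h→(4,3,4) k→(0,3)
  e2=(0,0,1) h→(2,0,3) k→(0,3)
  result₂ = (1 0 0; 1 3 3)
Equal? YES — commutes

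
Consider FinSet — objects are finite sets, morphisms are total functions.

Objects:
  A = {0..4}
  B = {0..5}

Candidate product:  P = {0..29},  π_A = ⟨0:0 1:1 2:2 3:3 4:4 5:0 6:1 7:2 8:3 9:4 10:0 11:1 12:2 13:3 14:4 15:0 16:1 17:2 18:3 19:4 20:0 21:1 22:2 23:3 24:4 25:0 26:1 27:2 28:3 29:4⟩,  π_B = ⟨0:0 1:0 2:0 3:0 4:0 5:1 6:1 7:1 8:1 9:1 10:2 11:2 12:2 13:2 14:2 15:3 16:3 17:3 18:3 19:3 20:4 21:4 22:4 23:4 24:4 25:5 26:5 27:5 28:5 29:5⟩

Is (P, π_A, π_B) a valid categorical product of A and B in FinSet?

|A|·|B| = 5·6 = 30;  |P| = 30
Check the pairing map k ↦ (π_A(k), π_B(k)):
  0 : (0,0)
  1 : (1,0)
  2 : (2,0)
  3 : (3,0)
  4 : (4,0)
  5 : (0,1)
  6 : (1,1)
  7 : (2,1)
  8 : (3,1)
  9 : (4,1)
  10 : (0,2)
  11 : (1,2)
  12 : (2,2)
  13 : (3,2)
  14 : (4,2)
  15 : (0,3)
  16 : (1,3)
  17 : (2,3)
  18 : (3,3)
  19 : (4,3)
  20 : (0,4)
  21 : (1,4)
  22 : (2,4)
  23 : (3,4)
  24 : (4,4)
  25 : (0,5)
  26 : (1,5)
  27 : (2,5)
  28 : (3,5)
  29 : (4,5)
distinct pairs in image: 30 / 30 needed
  → bijection onto A×B; projections well-typed.

Answer: VALID PRODUCT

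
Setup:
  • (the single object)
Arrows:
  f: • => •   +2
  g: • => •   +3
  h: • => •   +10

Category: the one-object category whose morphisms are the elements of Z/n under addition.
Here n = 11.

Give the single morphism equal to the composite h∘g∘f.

  0 +2≡2 +3≡5 +10≡4  (mod 11)
⟦path⟧: +4

Answer: +4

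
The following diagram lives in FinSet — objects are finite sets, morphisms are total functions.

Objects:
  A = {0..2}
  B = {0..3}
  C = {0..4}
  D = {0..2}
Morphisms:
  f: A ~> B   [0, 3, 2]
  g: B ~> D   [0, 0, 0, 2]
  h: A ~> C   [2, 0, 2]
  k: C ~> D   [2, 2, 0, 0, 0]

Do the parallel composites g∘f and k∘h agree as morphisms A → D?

Path 1 = f;g:
  0 f~>0 g~>0
  1 f~>3 g~>2
  2 f~>2 g~>0
  composite₁ = [0, 2, 0]
Path 2 = h;k:
  0 h~>2 k~>0
  1 h~>0 k~>2
  2 h~>2 k~>0
  composite₂ = [0, 2, 0]
Equal? YES — commutes

Answer: COMMUTES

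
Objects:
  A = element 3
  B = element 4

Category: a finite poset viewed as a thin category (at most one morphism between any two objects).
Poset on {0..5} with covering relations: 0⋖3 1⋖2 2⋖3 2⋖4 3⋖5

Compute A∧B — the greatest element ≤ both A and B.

Lower bounds of A=3 and B=4: {1,2}
  1 ⊑ 2
  2 ⊑ 2
glb = 2

Answer: A∧B = 2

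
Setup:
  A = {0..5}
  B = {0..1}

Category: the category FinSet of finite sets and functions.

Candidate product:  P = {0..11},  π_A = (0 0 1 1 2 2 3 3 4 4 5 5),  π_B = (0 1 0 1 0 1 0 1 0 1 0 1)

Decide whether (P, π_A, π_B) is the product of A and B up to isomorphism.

|A|·|B| = 6·2 = 12;  |P| = 12
Check the pairing map k ↦ (π_A(k), π_B(k)):
  0 : (0,0)
  1 : (0,1)
  2 : (1,0)
  3 : (1,1)
  4 : (2,0)
  5 : (2,1)
  6 : (3,0)
  7 : (3,1)
  8 : (4,0)
  9 : (4,1)
  10 : (5,0)
  11 : (5,1)
distinct pairs in image: 12 / 12 needed
  → bijection onto A×B; projections well-typed.

Answer: VALID PRODUCT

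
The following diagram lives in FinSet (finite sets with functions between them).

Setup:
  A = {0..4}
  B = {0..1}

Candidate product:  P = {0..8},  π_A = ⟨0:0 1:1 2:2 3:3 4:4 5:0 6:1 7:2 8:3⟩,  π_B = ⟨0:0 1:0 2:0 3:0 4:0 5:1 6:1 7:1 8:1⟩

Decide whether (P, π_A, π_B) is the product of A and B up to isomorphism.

|A|·|B| = 5·2 = 10;  |P| = 9
  → cardinalities differ; no bijection possible.

Answer: NOT A VALID PRODUCT — |P|=9 ≠ |A|·|B|=10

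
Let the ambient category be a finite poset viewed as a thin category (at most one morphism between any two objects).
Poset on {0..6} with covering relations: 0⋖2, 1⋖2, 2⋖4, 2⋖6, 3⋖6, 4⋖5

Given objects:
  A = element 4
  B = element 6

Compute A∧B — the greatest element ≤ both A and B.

Lower bounds of A=4 and B=6: {0,1,2}
  0 <= 2
  1 <= 2
  2 <= 2
glb = 2

Answer: A∧B = 2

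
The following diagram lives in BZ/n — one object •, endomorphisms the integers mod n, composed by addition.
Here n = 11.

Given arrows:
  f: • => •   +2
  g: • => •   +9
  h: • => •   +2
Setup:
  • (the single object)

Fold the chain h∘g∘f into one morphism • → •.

Answer: +2

Derivation:
  0 +2≡2 +9≡0 +2≡2  (mod 11)
composite: +2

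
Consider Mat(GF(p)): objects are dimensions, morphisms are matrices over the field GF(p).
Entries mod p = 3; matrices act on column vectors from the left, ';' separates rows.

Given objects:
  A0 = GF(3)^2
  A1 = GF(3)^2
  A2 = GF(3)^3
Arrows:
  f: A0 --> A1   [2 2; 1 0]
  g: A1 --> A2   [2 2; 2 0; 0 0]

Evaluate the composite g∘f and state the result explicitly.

Answer: [0 1; 1 1; 0 0]

Derivation:
  e0=[1,0] f-->[2,1] g-->[0,1,0]
  e1=[0,1] f-->[2,0] g-->[1,1,0]
⟦path⟧: [0 1; 1 1; 0 0]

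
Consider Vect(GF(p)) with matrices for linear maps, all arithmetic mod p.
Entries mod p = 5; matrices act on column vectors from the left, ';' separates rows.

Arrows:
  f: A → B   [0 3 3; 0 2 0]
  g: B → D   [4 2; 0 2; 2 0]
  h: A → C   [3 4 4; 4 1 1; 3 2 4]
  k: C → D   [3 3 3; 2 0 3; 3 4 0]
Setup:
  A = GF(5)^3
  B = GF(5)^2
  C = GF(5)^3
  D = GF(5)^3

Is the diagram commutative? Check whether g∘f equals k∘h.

Answer: COMMUTES

Derivation:
Path 1 = f;g:
  e0=⟨1,0,0⟩ f→⟨0,0⟩ g→⟨0,0,0⟩
  e1=⟨0,1,0⟩ f→⟨3,2⟩ g→⟨1,4,1⟩
  e2=⟨0,0,1⟩ f→⟨3,0⟩ g→⟨2,0,1⟩
  composite₁ = [0 1 2; 0 4 0; 0 1 1]
Path 2 = h;k:
  e0=⟨1,0,0⟩ h→⟨3,4,3⟩ k→⟨0,0,0⟩
  e1=⟨0,1,0⟩ h→⟨4,1,2⟩ k→⟨1,4,1⟩
  e2=⟨0,0,1⟩ h→⟨4,1,4⟩ k→⟨2,0,1⟩
  composite₂ = [0 1 2; 0 4 0; 0 1 1]
Equal? same morphism ✓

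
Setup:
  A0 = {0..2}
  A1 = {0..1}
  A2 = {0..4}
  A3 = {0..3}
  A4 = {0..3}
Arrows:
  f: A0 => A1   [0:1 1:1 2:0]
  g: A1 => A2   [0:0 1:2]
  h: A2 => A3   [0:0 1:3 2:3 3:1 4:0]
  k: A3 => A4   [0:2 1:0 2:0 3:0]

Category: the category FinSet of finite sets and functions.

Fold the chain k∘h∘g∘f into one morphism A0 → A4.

  0 f=>1 g=>2 h=>3 k=>0
  1 f=>1 g=>2 h=>3 k=>0
  2 f=>0 g=>0 h=>0 k=>2
⟦path⟧: [0:0 1:0 2:2]

Answer: [0:0 1:0 2:2]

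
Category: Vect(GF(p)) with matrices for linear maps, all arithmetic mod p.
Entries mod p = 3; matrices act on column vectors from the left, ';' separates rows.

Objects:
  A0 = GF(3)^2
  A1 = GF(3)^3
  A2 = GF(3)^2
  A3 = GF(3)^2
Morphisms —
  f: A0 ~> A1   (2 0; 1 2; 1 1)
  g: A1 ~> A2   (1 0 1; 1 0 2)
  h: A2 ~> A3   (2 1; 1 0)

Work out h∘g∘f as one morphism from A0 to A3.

  e0=(1,0) f~>(2,1,1) g~>(0,1) h~>(1,0)
  e1=(0,1) f~>(0,2,1) g~>(1,2) h~>(1,1)
⟦path⟧: (1 1; 0 1)

Answer: (1 1; 0 1)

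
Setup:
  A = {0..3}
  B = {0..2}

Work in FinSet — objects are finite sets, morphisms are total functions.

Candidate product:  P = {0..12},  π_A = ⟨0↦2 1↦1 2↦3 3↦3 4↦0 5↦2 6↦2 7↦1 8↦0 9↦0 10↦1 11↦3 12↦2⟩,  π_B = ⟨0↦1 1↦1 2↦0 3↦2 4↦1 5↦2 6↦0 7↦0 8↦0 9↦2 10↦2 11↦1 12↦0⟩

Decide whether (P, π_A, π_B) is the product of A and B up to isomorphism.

Answer: NOT A VALID PRODUCT — |P|=13 ≠ |A|·|B|=12

Derivation:
|A|·|B| = 4·3 = 12;  |P| = 13
  → cardinalities differ; no bijection possible.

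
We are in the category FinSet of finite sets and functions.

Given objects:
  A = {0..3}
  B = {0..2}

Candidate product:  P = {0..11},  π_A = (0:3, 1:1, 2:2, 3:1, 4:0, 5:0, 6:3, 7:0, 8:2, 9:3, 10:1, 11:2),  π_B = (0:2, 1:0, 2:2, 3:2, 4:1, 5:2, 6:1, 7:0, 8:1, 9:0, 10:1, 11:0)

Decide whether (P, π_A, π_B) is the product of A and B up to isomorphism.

|A|·|B| = 4·3 = 12;  |P| = 12
Check the pairing map k ↦ (π_A(k), π_B(k)):
  0 : (3,2)
  1 : (1,0)
  2 : (2,2)
  3 : (1,2)
  4 : (0,1)
  5 : (0,2)
  6 : (3,1)
  7 : (0,0)
  8 : (2,1)
  9 : (3,0)
  10 : (1,1)
  11 : (2,0)
distinct pairs in image: 12 / 12 needed
  → bijection onto A×B; projections well-typed.

Answer: VALID PRODUCT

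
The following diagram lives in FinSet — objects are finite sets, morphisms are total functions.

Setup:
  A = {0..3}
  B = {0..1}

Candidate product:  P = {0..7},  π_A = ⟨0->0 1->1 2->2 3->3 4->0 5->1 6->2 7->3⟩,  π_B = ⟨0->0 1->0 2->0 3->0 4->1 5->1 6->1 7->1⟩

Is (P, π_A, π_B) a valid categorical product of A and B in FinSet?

Answer: VALID PRODUCT

Trace:
|A|·|B| = 4·2 = 8;  |P| = 8
Check the pairing map k ↦ (π_A(k), π_B(k)):
  0 -> (0,0)
  1 -> (1,0)
  2 -> (2,0)
  3 -> (3,0)
  4 -> (0,1)
  5 -> (1,1)
  6 -> (2,1)
  7 -> (3,1)
distinct pairs in image: 8 / 8 needed
  → bijection onto A×B; projections well-typed.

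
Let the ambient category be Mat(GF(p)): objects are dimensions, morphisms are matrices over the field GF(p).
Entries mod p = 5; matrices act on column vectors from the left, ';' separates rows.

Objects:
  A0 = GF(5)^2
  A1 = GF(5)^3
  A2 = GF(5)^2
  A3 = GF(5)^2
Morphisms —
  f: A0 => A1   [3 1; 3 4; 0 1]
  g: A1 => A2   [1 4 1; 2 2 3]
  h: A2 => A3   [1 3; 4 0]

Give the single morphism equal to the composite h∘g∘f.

  e0=[1,0] f=>[3,3,0] g=>[0,2] h=>[1,0]
  e1=[0,1] f=>[1,4,1] g=>[3,3] h=>[2,2]
composite: [1 2; 0 2]

Answer: [1 2; 0 2]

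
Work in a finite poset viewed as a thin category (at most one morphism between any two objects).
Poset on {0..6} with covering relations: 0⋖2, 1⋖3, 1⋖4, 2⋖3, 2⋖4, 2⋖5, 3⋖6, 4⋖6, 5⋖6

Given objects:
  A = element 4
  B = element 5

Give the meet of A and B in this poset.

Answer: A∧B = 2

Work:
Common predecessors of 4,5: {0,2}
  0 <= 2
  2 <= 2
glb = 2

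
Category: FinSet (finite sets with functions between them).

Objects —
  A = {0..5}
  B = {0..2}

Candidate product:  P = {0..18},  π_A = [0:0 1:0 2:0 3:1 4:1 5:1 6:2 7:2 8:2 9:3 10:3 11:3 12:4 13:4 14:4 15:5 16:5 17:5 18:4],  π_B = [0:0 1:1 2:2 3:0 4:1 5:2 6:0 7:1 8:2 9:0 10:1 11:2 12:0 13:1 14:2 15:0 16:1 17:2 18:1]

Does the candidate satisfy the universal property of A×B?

Answer: NOT A VALID PRODUCT — |P|=19 ≠ |A|·|B|=18

Work:
|A|·|B| = 6·3 = 18;  |P| = 19
  → cardinalities differ; no bijection possible.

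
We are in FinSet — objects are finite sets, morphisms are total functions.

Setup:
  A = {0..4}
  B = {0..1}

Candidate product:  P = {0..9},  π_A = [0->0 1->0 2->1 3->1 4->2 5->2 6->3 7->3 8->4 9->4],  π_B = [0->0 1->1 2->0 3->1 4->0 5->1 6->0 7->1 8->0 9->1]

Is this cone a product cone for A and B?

|A|·|B| = 5·2 = 10;  |P| = 10
Check the pairing map k ↦ (π_A(k), π_B(k)):
  0 -> (0,0)
  1 -> (0,1)
  2 -> (1,0)
  3 -> (1,1)
  4 -> (2,0)
  5 -> (2,1)
  6 -> (3,0)
  7 -> (3,1)
  8 -> (4,0)
  9 -> (4,1)
distinct pairs in image: 10 / 10 needed
  → bijection onto A×B; projections well-typed.

Answer: VALID PRODUCT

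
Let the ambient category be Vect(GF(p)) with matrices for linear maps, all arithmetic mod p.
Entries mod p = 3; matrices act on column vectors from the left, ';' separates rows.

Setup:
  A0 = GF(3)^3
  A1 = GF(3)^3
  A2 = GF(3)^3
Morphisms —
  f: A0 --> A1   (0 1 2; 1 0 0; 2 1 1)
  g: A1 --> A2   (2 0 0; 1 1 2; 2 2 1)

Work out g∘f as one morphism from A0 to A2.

  e0=⟨1,0,0⟩ f-->⟨0,1,2⟩ g-->⟨0,2,1⟩
  e1=⟨0,1,0⟩ f-->⟨1,0,1⟩ g-->⟨2,0,0⟩
  e2=⟨0,0,1⟩ f-->⟨2,0,1⟩ g-->⟨1,1,2⟩
⟦path⟧: (0 2 1; 2 0 1; 1 0 2)

Answer: (0 2 1; 2 0 1; 1 0 2)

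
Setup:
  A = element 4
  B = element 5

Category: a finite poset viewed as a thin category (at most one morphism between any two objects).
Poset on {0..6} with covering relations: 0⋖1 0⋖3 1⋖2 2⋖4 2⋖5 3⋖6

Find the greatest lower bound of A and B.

Answer: A∧B = 2

Work:
Common predecessors of 4,5: {0,1,2}
  0 ≤ 2
  1 ≤ 2
  2 ≤ 2
glb = 2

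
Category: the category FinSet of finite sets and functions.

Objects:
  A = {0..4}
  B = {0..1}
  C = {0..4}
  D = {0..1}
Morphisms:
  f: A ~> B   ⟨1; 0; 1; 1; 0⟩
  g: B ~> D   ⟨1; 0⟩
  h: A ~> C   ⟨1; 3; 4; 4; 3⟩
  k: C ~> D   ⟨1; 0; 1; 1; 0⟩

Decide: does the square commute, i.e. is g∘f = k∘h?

Along f;g (path 1):
  0 f~>1 g~>0
  1 f~>0 g~>1
  2 f~>1 g~>0
  3 f~>1 g~>0
  4 f~>0 g~>1
  ⟦path⟧₁ = ⟨0; 1; 0; 0; 1⟩
Along h;k (path 2):
  0 h~>1 k~>0
  1 h~>3 k~>1
  2 h~>4 k~>0
  3 h~>4 k~>0
  4 h~>3 k~>1
  ⟦path⟧₂ = ⟨0; 1; 0; 0; 1⟩
Equal? YES — commutes

Answer: COMMUTES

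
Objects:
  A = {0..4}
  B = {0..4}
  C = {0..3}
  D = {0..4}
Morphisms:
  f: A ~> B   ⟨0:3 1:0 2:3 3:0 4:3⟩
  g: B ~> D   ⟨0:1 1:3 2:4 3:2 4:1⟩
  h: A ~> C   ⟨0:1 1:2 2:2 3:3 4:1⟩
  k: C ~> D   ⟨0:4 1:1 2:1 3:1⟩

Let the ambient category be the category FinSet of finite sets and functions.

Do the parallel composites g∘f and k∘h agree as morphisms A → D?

Answer: DOES NOT COMMUTE

Work:
Path 1 = f;g:
  0 f~>3 g~>2
  1 f~>0 g~>1
  2 f~>3 g~>2
  3 f~>0 g~>1
  4 f~>3 g~>2
  result₁ = ⟨0:2 1:1 2:2 3:1 4:2⟩
Path 2 = h;k:
  0 h~>1 k~>1
  1 h~>2 k~>1
  2 h~>2 k~>1
  3 h~>3 k~>1
  4 h~>1 k~>1
  result₂ = ⟨0:1 1:1 2:1 3:1 4:1⟩
Equal? differ; not commutative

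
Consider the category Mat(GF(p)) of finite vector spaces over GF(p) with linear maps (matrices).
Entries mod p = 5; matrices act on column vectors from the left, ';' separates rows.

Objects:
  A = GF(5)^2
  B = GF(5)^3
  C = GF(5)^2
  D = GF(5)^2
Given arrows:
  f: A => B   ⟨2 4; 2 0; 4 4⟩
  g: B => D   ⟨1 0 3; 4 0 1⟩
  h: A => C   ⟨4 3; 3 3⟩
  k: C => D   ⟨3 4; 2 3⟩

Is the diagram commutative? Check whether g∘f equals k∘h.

1) trace f;g:
  e0=⟨1,0⟩ f=>⟨2,2,4⟩ g=>⟨4,2⟩
  e1=⟨0,1⟩ f=>⟨4,0,4⟩ g=>⟨1,0⟩
  ⟦path⟧₁ = ⟨4 1; 2 0⟩
2) trace h;k:
  e0=⟨1,0⟩ h=>⟨4,3⟩ k=>⟨4,2⟩
  e1=⟨0,1⟩ h=>⟨3,3⟩ k=>⟨1,0⟩
  ⟦path⟧₂ = ⟨4 1; 2 0⟩
Equal? YES — commutes

Answer: COMMUTES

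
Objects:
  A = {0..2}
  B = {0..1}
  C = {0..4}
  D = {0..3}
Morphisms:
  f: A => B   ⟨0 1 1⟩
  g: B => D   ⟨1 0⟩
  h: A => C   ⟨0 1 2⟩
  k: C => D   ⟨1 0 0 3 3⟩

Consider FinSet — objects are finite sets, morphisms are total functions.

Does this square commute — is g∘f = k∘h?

Answer: COMMUTES

Derivation:
Path 1 = f;g:
  0 f=>0 g=>1
  1 f=>1 g=>0
  2 f=>1 g=>0
  composite₁ = ⟨1 0 0⟩
Path 2 = h;k:
  0 h=>0 k=>1
  1 h=>1 k=>0
  2 h=>2 k=>0
  composite₂ = ⟨1 0 0⟩
Equal? equal; square commutes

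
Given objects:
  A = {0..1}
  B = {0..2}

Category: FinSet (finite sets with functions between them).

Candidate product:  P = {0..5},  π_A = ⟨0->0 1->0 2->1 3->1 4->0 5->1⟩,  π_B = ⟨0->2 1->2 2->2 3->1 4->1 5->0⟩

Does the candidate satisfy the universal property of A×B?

Answer: NOT A VALID PRODUCT — duplicate pair at indices 1,0

Work:
|A|·|B| = 2·3 = 6;  |P| = 6
Check the pairing map k ↦ (π_A(k), π_B(k)):
  0 -> (0,2)
  1 -> (0,2)  ✗ repeats pair of k=0
  2 -> (1,2)
  3 -> (1,1)
  4 -> (0,1)
  5 -> (1,0)
distinct pairs in image: 5 / 6 needed
  → (0,2) hit at k=0 and k=1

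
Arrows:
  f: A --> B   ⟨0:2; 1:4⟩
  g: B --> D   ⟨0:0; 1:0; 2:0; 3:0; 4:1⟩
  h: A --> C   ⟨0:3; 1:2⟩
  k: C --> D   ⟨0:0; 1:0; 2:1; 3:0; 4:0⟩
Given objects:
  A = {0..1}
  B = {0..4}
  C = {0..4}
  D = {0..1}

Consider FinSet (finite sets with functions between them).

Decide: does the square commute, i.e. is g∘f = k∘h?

Path 1 = f;g:
  0 f-->2 g-->0
  1 f-->4 g-->1
  ⟦path⟧₁ = ⟨0:0; 1:1⟩
Path 2 = h;k:
  0 h-->3 k-->0
  1 h-->2 k-->1
  ⟦path⟧₂ = ⟨0:0; 1:1⟩
Equal? equal; square commutes

Answer: COMMUTES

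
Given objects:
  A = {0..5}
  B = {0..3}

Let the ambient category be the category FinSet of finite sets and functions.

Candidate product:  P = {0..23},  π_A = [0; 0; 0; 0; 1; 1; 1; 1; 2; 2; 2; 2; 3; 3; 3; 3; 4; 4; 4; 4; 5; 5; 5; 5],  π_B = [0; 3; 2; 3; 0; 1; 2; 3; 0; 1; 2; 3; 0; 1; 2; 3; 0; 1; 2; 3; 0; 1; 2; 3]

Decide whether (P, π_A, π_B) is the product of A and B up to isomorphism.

|A|·|B| = 6·4 = 24;  |P| = 24
Check the pairing map k ↦ (π_A(k), π_B(k)):
  0 -> (0,0)
  1 -> (0,3)
  2 -> (0,2)
  3 -> (0,3)  ✗ repeats pair of k=1
  4 -> (1,0)
  5 -> (1,1)
  6 -> (1,2)
  7 -> (1,3)
  8 -> (2,0)
  9 -> (2,1)
  10 -> (2,2)
  11 -> (2,3)
  12 -> (3,0)
  13 -> (3,1)
  14 -> (3,2)
  15 -> (3,3)
  16 -> (4,0)
  17 -> (4,1)
  18 -> (4,2)
  19 -> (4,3)
  20 -> (5,0)
  21 -> (5,1)
  22 -> (5,2)
  23 -> (5,3)
distinct pairs in image: 23 / 24 needed
  → (0,3) hit at k=1 and k=3

Answer: NOT A VALID PRODUCT — duplicate pair at indices 3,1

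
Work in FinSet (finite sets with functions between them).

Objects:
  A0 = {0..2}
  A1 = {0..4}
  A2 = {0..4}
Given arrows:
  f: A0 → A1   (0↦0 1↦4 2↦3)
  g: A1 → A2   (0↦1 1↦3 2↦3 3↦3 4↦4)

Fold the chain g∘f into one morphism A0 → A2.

Answer: (0↦1 1↦4 2↦3)

Work:
  0 f→0 g→1
  1 f→4 g→4
  2 f→3 g→3
composite: (0↦1 1↦4 2↦3)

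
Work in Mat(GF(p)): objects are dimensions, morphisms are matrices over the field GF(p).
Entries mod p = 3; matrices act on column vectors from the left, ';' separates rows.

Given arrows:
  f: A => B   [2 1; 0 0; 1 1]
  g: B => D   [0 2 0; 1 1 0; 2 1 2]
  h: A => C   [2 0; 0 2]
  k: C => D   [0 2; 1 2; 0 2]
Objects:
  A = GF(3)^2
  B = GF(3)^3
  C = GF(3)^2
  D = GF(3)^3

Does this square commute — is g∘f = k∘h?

Answer: DOES NOT COMMUTE

Trace:
Along f;g (path 1):
  e0=[1,0] f=>[2,0,1] g=>[0,2,0]
  e1=[0,1] f=>[1,0,1] g=>[0,1,1]
  composite₁ = [0 0; 2 1; 0 1]
Along h;k (path 2):
  e0=[1,0] h=>[2,0] k=>[0,2,0]
  e1=[0,1] h=>[0,2] k=>[1,1,1]
  composite₂ = [0 1; 2 1; 0 1]
Equal? distinct morphisms ✗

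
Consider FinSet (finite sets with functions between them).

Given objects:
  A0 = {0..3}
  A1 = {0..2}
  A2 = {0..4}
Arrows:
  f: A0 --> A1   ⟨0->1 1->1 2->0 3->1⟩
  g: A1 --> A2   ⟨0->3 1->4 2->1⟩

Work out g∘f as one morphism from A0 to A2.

Answer: ⟨0->4 1->4 2->3 3->4⟩

Derivation:
  0 f-->1 g-->4
  1 f-->1 g-->4
  2 f-->0 g-->3
  3 f-->1 g-->4
result: ⟨0->4 1->4 2->3 3->4⟩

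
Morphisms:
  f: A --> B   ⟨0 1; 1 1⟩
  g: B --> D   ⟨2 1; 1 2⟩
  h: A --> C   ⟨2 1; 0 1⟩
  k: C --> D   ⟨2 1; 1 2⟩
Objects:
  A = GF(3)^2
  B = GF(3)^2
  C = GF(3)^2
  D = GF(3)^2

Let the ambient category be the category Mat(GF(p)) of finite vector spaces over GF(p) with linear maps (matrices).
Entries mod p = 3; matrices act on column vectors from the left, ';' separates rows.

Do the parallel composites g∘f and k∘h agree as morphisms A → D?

Answer: COMMUTES

Trace:
Along f;g (path 1):
  e0=[1,0] f-->[0,1] g-->[1,2]
  e1=[0,1] f-->[1,1] g-->[0,0]
  result₁ = ⟨1 0; 2 0⟩
Along h;k (path 2):
  e0=[1,0] h-->[2,0] k-->[1,2]
  e1=[0,1] h-->[1,1] k-->[0,0]
  result₂ = ⟨1 0; 2 0⟩
Equal? YES — commutes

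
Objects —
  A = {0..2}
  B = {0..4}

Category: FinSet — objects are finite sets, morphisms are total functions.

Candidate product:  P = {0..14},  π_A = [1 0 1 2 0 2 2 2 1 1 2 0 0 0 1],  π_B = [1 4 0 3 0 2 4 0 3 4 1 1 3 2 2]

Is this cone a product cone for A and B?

|A|·|B| = 3·5 = 15;  |P| = 15
Check the pairing map k ↦ (π_A(k), π_B(k)):
  0 -> (1,1)
  1 -> (0,4)
  2 -> (1,0)
  3 -> (2,3)
  4 -> (0,0)
  5 -> (2,2)
  6 -> (2,4)
  7 -> (2,0)
  8 -> (1,3)
  9 -> (1,4)
  10 -> (2,1)
  11 -> (0,1)
  12 -> (0,3)
  13 -> (0,2)
  14 -> (1,2)
distinct pairs in image: 15 / 15 needed
  → bijection onto A×B; projections well-typed.

Answer: VALID PRODUCT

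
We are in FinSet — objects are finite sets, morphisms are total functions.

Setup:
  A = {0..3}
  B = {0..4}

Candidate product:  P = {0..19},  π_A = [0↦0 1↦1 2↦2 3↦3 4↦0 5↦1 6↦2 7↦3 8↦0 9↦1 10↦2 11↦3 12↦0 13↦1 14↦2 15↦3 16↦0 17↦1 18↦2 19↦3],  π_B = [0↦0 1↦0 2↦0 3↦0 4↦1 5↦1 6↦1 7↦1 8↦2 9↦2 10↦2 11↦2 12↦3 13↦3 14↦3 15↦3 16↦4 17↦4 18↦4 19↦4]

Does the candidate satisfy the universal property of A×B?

|A|·|B| = 4·5 = 20;  |P| = 20
Check the pairing map k ↦ (π_A(k), π_B(k)):
  0 ↦ (0,0)
  1 ↦ (1,0)
  2 ↦ (2,0)
  3 ↦ (3,0)
  4 ↦ (0,1)
  5 ↦ (1,1)
  6 ↦ (2,1)
  7 ↦ (3,1)
  8 ↦ (0,2)
  9 ↦ (1,2)
  10 ↦ (2,2)
  11 ↦ (3,2)
  12 ↦ (0,3)
  13 ↦ (1,3)
  14 ↦ (2,3)
  15 ↦ (3,3)
  16 ↦ (0,4)
  17 ↦ (1,4)
  18 ↦ (2,4)
  19 ↦ (3,4)
distinct pairs in image: 20 / 20 needed
  → bijection onto A×B; projections well-typed.

Answer: VALID PRODUCT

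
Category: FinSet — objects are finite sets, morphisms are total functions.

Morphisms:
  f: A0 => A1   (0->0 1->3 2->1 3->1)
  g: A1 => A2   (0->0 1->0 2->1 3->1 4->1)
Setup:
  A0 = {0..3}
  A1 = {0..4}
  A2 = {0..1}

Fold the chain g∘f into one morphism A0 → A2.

Answer: (0->0 1->1 2->0 3->0)

Trace:
  0 f=>0 g=>0
  1 f=>3 g=>1
  2 f=>1 g=>0
  3 f=>1 g=>0
composite: (0->0 1->1 2->0 3->0)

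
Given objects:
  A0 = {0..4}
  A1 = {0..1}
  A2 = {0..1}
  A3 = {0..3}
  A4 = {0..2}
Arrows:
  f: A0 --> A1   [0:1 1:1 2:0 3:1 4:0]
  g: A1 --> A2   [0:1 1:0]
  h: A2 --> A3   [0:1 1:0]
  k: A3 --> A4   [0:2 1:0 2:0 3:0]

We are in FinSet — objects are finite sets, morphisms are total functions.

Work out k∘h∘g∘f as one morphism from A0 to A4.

  0 f-->1 g-->0 h-->1 k-->0
  1 f-->1 g-->0 h-->1 k-->0
  2 f-->0 g-->1 h-->0 k-->2
  3 f-->1 g-->0 h-->1 k-->0
  4 f-->0 g-->1 h-->0 k-->2
result: [0:0 1:0 2:2 3:0 4:2]

Answer: [0:0 1:0 2:2 3:0 4:2]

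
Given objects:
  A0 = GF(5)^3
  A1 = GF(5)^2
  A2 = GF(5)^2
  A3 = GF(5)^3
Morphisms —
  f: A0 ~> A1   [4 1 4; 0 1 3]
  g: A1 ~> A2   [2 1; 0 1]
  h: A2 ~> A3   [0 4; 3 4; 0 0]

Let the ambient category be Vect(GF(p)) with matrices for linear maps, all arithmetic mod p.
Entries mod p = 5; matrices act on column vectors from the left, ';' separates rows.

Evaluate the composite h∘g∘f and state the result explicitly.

Answer: [0 4 2; 4 3 0; 0 0 0]

Work:
  e0=⟨1,0,0⟩ f~>⟨4,0⟩ g~>⟨3,0⟩ h~>⟨0,4,0⟩
  e1=⟨0,1,0⟩ f~>⟨1,1⟩ g~>⟨3,1⟩ h~>⟨4,3,0⟩
  e2=⟨0,0,1⟩ f~>⟨4,3⟩ g~>⟨1,3⟩ h~>⟨2,0,0⟩
result: [0 4 2; 4 3 0; 0 0 0]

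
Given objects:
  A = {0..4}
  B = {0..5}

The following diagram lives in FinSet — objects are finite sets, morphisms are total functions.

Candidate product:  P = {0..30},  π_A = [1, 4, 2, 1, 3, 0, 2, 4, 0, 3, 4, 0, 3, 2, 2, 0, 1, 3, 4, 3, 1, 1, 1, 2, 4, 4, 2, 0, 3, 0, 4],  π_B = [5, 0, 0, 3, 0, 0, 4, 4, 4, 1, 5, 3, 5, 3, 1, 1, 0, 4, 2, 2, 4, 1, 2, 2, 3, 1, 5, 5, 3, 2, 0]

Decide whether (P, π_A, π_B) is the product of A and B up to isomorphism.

Answer: NOT A VALID PRODUCT — |P|=31 ≠ |A|·|B|=30

Work:
|A|·|B| = 5·6 = 30;  |P| = 31
  → cardinalities differ; no bijection possible.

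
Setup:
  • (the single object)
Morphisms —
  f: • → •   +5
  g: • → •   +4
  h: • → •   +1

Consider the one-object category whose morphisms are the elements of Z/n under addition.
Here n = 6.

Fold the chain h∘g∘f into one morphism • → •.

  0 +5≡5 +4≡3 +1≡4  (mod 6)
composite: +4

Answer: +4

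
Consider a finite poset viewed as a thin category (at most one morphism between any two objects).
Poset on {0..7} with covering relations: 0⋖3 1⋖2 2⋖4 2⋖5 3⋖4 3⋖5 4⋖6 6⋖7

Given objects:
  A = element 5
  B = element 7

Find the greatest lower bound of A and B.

Answer: NO MEET EXISTS

Work:
Common predecessors of 5,7: {0,1,2,3}
  maximal lower bounds 2 and 3 are incomparable: neither 2⊑3 nor 3⊑2
→ no greatest lower bound exists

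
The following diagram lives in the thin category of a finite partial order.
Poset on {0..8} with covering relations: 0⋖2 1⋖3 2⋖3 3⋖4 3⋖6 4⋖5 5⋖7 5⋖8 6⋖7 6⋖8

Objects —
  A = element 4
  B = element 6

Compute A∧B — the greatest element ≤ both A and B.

Answer: A∧B = 3

Work:
{x : x<=A ∧ x<=B} = {0,1,2,3}  (A=4, B=6)
  0 <= 3
  1 <= 3
  2 <= 3
  3 <= 3
glb = 3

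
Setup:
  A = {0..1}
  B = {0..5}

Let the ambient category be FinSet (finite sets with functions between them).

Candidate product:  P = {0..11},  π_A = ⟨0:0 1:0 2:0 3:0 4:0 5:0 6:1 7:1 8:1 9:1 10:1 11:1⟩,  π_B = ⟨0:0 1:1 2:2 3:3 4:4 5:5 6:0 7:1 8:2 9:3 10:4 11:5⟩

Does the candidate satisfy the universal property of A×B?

|A|·|B| = 2·6 = 12;  |P| = 12
Check the pairing map k ↦ (π_A(k), π_B(k)):
  0 : (0,0)
  1 : (0,1)
  2 : (0,2)
  3 : (0,3)
  4 : (0,4)
  5 : (0,5)
  6 : (1,0)
  7 : (1,1)
  8 : (1,2)
  9 : (1,3)
  10 : (1,4)
  11 : (1,5)
distinct pairs in image: 12 / 12 needed
  → bijection onto A×B; projections well-typed.

Answer: VALID PRODUCT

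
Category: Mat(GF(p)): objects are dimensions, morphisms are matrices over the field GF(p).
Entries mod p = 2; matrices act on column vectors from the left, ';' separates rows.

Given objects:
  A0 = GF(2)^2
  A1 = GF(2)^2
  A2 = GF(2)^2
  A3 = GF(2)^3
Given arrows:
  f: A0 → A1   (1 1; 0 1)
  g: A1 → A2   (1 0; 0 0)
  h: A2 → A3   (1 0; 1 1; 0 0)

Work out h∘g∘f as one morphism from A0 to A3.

  e0=[1,0] f→[1,0] g→[1,0] h→[1,1,0]
  e1=[0,1] f→[1,1] g→[1,0] h→[1,1,0]
composite: (1 1; 1 1; 0 0)

Answer: (1 1; 1 1; 0 0)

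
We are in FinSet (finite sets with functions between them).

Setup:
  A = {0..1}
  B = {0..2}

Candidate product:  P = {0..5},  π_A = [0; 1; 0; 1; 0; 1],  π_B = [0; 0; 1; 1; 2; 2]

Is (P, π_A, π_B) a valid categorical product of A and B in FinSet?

Answer: VALID PRODUCT

Derivation:
|A|·|B| = 2·3 = 6;  |P| = 6
Check the pairing map k ↦ (π_A(k), π_B(k)):
  0 -> (0,0)
  1 -> (1,0)
  2 -> (0,1)
  3 -> (1,1)
  4 -> (0,2)
  5 -> (1,2)
distinct pairs in image: 6 / 6 needed
  → bijection onto A×B; projections well-typed.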